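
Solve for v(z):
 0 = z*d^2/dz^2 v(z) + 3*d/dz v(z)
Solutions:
 v(z) = C1 + C2/z^2


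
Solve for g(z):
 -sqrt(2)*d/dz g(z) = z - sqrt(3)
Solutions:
 g(z) = C1 - sqrt(2)*z^2/4 + sqrt(6)*z/2


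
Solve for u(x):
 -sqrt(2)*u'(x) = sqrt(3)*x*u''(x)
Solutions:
 u(x) = C1 + C2*x^(1 - sqrt(6)/3)


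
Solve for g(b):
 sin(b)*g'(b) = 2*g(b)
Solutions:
 g(b) = C1*(cos(b) - 1)/(cos(b) + 1)


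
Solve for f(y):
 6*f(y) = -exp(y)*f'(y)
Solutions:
 f(y) = C1*exp(6*exp(-y))


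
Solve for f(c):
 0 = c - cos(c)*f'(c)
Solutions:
 f(c) = C1 + Integral(c/cos(c), c)


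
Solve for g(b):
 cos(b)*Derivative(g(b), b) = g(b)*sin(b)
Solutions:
 g(b) = C1/cos(b)


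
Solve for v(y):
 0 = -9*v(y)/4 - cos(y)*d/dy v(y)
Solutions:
 v(y) = C1*(sin(y) - 1)^(9/8)/(sin(y) + 1)^(9/8)


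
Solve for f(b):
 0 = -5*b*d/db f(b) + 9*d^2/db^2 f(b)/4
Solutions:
 f(b) = C1 + C2*erfi(sqrt(10)*b/3)


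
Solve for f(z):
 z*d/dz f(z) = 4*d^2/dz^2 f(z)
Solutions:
 f(z) = C1 + C2*erfi(sqrt(2)*z/4)


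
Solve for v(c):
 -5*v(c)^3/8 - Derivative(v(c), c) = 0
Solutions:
 v(c) = -2*sqrt(-1/(C1 - 5*c))
 v(c) = 2*sqrt(-1/(C1 - 5*c))


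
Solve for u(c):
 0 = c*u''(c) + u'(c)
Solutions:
 u(c) = C1 + C2*log(c)


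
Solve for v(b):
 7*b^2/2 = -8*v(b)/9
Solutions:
 v(b) = -63*b^2/16


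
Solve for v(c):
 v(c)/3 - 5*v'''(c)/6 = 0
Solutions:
 v(c) = C3*exp(2^(1/3)*5^(2/3)*c/5) + (C1*sin(2^(1/3)*sqrt(3)*5^(2/3)*c/10) + C2*cos(2^(1/3)*sqrt(3)*5^(2/3)*c/10))*exp(-2^(1/3)*5^(2/3)*c/10)


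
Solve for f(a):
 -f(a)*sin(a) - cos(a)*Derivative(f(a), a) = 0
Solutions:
 f(a) = C1*cos(a)


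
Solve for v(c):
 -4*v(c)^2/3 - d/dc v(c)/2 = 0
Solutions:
 v(c) = 3/(C1 + 8*c)


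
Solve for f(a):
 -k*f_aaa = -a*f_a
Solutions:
 f(a) = C1 + Integral(C2*airyai(a*(1/k)^(1/3)) + C3*airybi(a*(1/k)^(1/3)), a)


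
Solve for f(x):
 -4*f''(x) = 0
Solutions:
 f(x) = C1 + C2*x


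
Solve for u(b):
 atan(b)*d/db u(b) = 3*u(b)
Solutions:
 u(b) = C1*exp(3*Integral(1/atan(b), b))


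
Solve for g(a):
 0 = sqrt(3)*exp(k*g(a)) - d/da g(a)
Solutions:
 g(a) = Piecewise((log(-1/(C1*k + sqrt(3)*a*k))/k, Ne(k, 0)), (nan, True))
 g(a) = Piecewise((C1 + sqrt(3)*a, Eq(k, 0)), (nan, True))


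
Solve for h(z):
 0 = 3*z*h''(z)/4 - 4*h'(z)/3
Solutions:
 h(z) = C1 + C2*z^(25/9)


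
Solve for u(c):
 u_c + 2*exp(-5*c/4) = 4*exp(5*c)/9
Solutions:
 u(c) = C1 + 4*exp(5*c)/45 + 8*exp(-5*c/4)/5


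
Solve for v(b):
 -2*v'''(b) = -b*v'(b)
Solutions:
 v(b) = C1 + Integral(C2*airyai(2^(2/3)*b/2) + C3*airybi(2^(2/3)*b/2), b)


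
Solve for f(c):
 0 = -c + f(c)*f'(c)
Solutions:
 f(c) = -sqrt(C1 + c^2)
 f(c) = sqrt(C1 + c^2)


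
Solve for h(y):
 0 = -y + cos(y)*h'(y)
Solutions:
 h(y) = C1 + Integral(y/cos(y), y)


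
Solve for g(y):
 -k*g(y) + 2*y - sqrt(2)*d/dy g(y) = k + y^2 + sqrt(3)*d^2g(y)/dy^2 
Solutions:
 g(y) = C1*exp(sqrt(6)*y*(sqrt(-2*sqrt(3)*k + 1) - 1)/6) + C2*exp(-sqrt(6)*y*(sqrt(-2*sqrt(3)*k + 1) + 1)/6) - 1 - y^2/k + 2*y/k + 2*sqrt(2)*y/k^2 - 2*sqrt(2)/k^2 + 2*sqrt(3)/k^2 - 4/k^3


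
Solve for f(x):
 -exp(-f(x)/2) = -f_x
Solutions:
 f(x) = 2*log(C1 + x/2)


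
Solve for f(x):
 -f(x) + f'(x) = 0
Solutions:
 f(x) = C1*exp(x)


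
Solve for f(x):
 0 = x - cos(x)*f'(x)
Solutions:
 f(x) = C1 + Integral(x/cos(x), x)


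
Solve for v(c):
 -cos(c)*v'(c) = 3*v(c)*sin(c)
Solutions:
 v(c) = C1*cos(c)^3


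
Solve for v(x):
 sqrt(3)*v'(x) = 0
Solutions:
 v(x) = C1


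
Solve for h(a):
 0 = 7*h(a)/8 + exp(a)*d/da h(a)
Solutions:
 h(a) = C1*exp(7*exp(-a)/8)


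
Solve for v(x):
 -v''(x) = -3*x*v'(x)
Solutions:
 v(x) = C1 + C2*erfi(sqrt(6)*x/2)


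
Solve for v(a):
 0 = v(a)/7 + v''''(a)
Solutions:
 v(a) = (C1*sin(sqrt(2)*7^(3/4)*a/14) + C2*cos(sqrt(2)*7^(3/4)*a/14))*exp(-sqrt(2)*7^(3/4)*a/14) + (C3*sin(sqrt(2)*7^(3/4)*a/14) + C4*cos(sqrt(2)*7^(3/4)*a/14))*exp(sqrt(2)*7^(3/4)*a/14)


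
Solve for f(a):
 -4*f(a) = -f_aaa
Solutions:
 f(a) = C3*exp(2^(2/3)*a) + (C1*sin(2^(2/3)*sqrt(3)*a/2) + C2*cos(2^(2/3)*sqrt(3)*a/2))*exp(-2^(2/3)*a/2)


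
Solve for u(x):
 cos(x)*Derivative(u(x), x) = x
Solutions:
 u(x) = C1 + Integral(x/cos(x), x)


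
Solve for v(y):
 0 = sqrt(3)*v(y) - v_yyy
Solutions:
 v(y) = C3*exp(3^(1/6)*y) + (C1*sin(3^(2/3)*y/2) + C2*cos(3^(2/3)*y/2))*exp(-3^(1/6)*y/2)


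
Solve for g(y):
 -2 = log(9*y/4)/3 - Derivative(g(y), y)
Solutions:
 g(y) = C1 + y*log(y)/3 - 2*y*log(2)/3 + 2*y*log(3)/3 + 5*y/3


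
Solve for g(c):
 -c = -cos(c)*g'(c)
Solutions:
 g(c) = C1 + Integral(c/cos(c), c)


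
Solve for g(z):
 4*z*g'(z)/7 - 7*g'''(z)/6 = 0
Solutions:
 g(z) = C1 + Integral(C2*airyai(2*21^(1/3)*z/7) + C3*airybi(2*21^(1/3)*z/7), z)


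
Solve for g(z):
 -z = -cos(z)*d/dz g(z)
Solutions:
 g(z) = C1 + Integral(z/cos(z), z)


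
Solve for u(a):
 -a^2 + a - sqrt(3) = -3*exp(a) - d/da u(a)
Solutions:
 u(a) = C1 + a^3/3 - a^2/2 + sqrt(3)*a - 3*exp(a)


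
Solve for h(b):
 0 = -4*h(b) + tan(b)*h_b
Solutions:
 h(b) = C1*sin(b)^4


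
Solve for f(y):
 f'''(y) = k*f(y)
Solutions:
 f(y) = C1*exp(k^(1/3)*y) + C2*exp(k^(1/3)*y*(-1 + sqrt(3)*I)/2) + C3*exp(-k^(1/3)*y*(1 + sqrt(3)*I)/2)


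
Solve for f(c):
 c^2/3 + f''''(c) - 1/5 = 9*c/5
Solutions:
 f(c) = C1 + C2*c + C3*c^2 + C4*c^3 - c^6/1080 + 3*c^5/200 + c^4/120


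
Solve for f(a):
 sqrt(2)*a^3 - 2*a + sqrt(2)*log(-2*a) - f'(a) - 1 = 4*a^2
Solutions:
 f(a) = C1 + sqrt(2)*a^4/4 - 4*a^3/3 - a^2 + sqrt(2)*a*log(-a) + a*(-sqrt(2) - 1 + sqrt(2)*log(2))


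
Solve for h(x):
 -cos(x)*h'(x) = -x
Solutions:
 h(x) = C1 + Integral(x/cos(x), x)


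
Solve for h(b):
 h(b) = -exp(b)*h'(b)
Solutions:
 h(b) = C1*exp(exp(-b))


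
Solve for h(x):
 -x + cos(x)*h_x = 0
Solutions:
 h(x) = C1 + Integral(x/cos(x), x)


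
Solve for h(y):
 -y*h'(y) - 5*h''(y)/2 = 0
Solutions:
 h(y) = C1 + C2*erf(sqrt(5)*y/5)


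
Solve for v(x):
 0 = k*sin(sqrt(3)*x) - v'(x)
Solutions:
 v(x) = C1 - sqrt(3)*k*cos(sqrt(3)*x)/3


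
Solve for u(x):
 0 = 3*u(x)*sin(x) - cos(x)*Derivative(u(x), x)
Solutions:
 u(x) = C1/cos(x)^3


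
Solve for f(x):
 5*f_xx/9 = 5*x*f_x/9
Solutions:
 f(x) = C1 + C2*erfi(sqrt(2)*x/2)


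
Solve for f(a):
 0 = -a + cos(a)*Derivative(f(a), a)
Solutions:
 f(a) = C1 + Integral(a/cos(a), a)


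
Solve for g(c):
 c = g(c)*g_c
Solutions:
 g(c) = -sqrt(C1 + c^2)
 g(c) = sqrt(C1 + c^2)


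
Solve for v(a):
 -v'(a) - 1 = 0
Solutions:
 v(a) = C1 - a


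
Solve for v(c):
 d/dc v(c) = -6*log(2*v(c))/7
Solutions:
 7*Integral(1/(log(_y) + log(2)), (_y, v(c)))/6 = C1 - c


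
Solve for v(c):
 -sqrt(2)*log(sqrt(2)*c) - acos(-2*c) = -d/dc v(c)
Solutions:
 v(c) = C1 + sqrt(2)*c*(log(c) - 1) + c*acos(-2*c) + sqrt(2)*c*log(2)/2 + sqrt(1 - 4*c^2)/2


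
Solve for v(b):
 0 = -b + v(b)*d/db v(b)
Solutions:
 v(b) = -sqrt(C1 + b^2)
 v(b) = sqrt(C1 + b^2)


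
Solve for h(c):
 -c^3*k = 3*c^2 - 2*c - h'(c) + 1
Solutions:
 h(c) = C1 + c^4*k/4 + c^3 - c^2 + c


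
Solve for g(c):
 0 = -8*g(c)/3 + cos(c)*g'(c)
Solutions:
 g(c) = C1*(sin(c) + 1)^(4/3)/(sin(c) - 1)^(4/3)


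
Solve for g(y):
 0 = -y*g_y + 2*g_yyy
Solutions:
 g(y) = C1 + Integral(C2*airyai(2^(2/3)*y/2) + C3*airybi(2^(2/3)*y/2), y)


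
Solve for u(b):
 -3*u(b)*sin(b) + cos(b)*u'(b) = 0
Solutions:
 u(b) = C1/cos(b)^3


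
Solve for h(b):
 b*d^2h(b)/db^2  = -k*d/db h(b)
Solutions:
 h(b) = C1 + b^(1 - re(k))*(C2*sin(log(b)*Abs(im(k))) + C3*cos(log(b)*im(k)))


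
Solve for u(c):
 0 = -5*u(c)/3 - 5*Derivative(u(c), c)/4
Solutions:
 u(c) = C1*exp(-4*c/3)


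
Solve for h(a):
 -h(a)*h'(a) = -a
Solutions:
 h(a) = -sqrt(C1 + a^2)
 h(a) = sqrt(C1 + a^2)


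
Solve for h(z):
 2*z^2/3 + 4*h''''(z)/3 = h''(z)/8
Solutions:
 h(z) = C1 + C2*z + C3*exp(-sqrt(6)*z/8) + C4*exp(sqrt(6)*z/8) + 4*z^4/9 + 512*z^2/9


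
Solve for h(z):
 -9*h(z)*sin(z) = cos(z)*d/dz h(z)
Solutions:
 h(z) = C1*cos(z)^9


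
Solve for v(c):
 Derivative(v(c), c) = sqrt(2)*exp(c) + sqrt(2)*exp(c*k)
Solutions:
 v(c) = C1 + sqrt(2)*exp(c) + sqrt(2)*exp(c*k)/k


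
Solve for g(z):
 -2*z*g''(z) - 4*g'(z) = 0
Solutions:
 g(z) = C1 + C2/z


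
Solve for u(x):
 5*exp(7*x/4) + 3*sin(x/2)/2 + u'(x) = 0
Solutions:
 u(x) = C1 - 20*exp(7*x/4)/7 + 3*cos(x/2)


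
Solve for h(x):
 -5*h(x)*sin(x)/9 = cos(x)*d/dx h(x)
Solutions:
 h(x) = C1*cos(x)^(5/9)


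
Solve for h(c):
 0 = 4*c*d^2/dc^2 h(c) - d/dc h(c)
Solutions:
 h(c) = C1 + C2*c^(5/4)


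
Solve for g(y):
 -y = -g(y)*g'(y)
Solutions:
 g(y) = -sqrt(C1 + y^2)
 g(y) = sqrt(C1 + y^2)


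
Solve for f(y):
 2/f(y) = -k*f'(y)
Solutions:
 f(y) = -sqrt(C1 - 4*y/k)
 f(y) = sqrt(C1 - 4*y/k)


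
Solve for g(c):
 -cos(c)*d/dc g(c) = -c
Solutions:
 g(c) = C1 + Integral(c/cos(c), c)


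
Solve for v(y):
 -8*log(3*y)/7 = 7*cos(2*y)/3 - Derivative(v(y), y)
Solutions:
 v(y) = C1 + 8*y*log(y)/7 - 8*y/7 + 8*y*log(3)/7 + 7*sin(2*y)/6


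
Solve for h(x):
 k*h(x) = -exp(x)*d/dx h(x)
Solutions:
 h(x) = C1*exp(k*exp(-x))


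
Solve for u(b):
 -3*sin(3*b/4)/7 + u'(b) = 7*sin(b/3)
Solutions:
 u(b) = C1 - 21*cos(b/3) - 4*cos(3*b/4)/7


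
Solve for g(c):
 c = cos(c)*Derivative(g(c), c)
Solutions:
 g(c) = C1 + Integral(c/cos(c), c)


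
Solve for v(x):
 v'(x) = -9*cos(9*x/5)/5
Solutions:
 v(x) = C1 - sin(9*x/5)


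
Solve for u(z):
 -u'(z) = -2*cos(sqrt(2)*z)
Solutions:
 u(z) = C1 + sqrt(2)*sin(sqrt(2)*z)


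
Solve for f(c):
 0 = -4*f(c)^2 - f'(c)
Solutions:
 f(c) = 1/(C1 + 4*c)


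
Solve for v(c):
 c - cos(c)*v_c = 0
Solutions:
 v(c) = C1 + Integral(c/cos(c), c)


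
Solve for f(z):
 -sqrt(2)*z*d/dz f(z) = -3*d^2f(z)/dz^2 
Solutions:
 f(z) = C1 + C2*erfi(2^(3/4)*sqrt(3)*z/6)


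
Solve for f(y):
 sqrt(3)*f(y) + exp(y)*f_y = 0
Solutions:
 f(y) = C1*exp(sqrt(3)*exp(-y))


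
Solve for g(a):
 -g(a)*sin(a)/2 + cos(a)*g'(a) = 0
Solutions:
 g(a) = C1/sqrt(cos(a))


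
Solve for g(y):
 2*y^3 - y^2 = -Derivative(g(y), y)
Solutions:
 g(y) = C1 - y^4/2 + y^3/3


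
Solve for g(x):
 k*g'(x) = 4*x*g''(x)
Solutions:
 g(x) = C1 + x^(re(k)/4 + 1)*(C2*sin(log(x)*Abs(im(k))/4) + C3*cos(log(x)*im(k)/4))


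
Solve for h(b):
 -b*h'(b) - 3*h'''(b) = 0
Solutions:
 h(b) = C1 + Integral(C2*airyai(-3^(2/3)*b/3) + C3*airybi(-3^(2/3)*b/3), b)


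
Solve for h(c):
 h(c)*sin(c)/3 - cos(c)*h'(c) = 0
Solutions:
 h(c) = C1/cos(c)^(1/3)


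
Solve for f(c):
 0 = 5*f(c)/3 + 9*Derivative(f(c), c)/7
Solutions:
 f(c) = C1*exp(-35*c/27)


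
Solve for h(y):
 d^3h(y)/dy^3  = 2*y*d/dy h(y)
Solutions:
 h(y) = C1 + Integral(C2*airyai(2^(1/3)*y) + C3*airybi(2^(1/3)*y), y)


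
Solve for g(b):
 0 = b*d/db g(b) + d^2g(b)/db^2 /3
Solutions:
 g(b) = C1 + C2*erf(sqrt(6)*b/2)


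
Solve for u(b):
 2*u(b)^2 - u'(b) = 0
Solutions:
 u(b) = -1/(C1 + 2*b)


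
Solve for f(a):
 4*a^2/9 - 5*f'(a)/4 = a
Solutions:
 f(a) = C1 + 16*a^3/135 - 2*a^2/5


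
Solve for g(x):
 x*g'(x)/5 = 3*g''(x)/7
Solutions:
 g(x) = C1 + C2*erfi(sqrt(210)*x/30)


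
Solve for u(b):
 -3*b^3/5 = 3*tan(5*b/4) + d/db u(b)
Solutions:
 u(b) = C1 - 3*b^4/20 + 12*log(cos(5*b/4))/5


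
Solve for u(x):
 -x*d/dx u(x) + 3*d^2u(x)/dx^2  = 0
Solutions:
 u(x) = C1 + C2*erfi(sqrt(6)*x/6)


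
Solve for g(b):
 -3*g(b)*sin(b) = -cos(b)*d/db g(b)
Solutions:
 g(b) = C1/cos(b)^3


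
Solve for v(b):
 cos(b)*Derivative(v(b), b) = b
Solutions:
 v(b) = C1 + Integral(b/cos(b), b)


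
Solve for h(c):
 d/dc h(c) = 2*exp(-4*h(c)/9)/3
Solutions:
 h(c) = 9*log(-I*(C1 + 8*c/27)^(1/4))
 h(c) = 9*log(I*(C1 + 8*c/27)^(1/4))
 h(c) = 9*log(-(C1 + 8*c/27)^(1/4))
 h(c) = 9*log(C1 + 8*c/27)/4


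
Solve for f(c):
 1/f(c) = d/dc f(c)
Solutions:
 f(c) = -sqrt(C1 + 2*c)
 f(c) = sqrt(C1 + 2*c)


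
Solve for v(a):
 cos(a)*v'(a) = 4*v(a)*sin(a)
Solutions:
 v(a) = C1/cos(a)^4


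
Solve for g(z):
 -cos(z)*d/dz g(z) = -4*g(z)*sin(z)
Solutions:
 g(z) = C1/cos(z)^4


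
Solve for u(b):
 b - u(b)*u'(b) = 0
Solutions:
 u(b) = -sqrt(C1 + b^2)
 u(b) = sqrt(C1 + b^2)


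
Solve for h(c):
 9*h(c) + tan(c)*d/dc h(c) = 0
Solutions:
 h(c) = C1/sin(c)^9


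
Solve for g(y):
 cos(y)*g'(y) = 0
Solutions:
 g(y) = C1


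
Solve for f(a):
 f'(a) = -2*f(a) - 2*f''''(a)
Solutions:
 f(a) = (C1*sin(3^(1/6)*a*sqrt(Abs(8*3^(1/3)/(3*(9 + sqrt(12207)*I)^(1/3)) - sqrt(2)/sqrt(16*3^(1/3)/(9 + sqrt(12207)*I)^(1/3) + (9 + sqrt(12207)*I)^(1/3)) + (9 + sqrt(12207)*I)^(1/3)/6))/2) + C2*cos(3^(1/6)*a*sqrt(8*3^(1/3)/(3*(9 + sqrt(12207)*I)^(1/3)) - sqrt(2)/sqrt(16*3^(1/3)/(9 + sqrt(12207)*I)^(1/3) + (9 + sqrt(12207)*I)^(1/3)) + (9 + sqrt(12207)*I)^(1/3)/6)/2))*exp(-sqrt(2)*3^(2/3)*a*sqrt(16*3^(1/3)/(9 + sqrt(12207)*I)^(1/3) + (9 + sqrt(12207)*I)^(1/3))/12) + (C3*sin(3^(1/6)*a*sqrt(Abs(8*3^(1/3)/(3*(9 + sqrt(12207)*I)^(1/3)) + sqrt(2)/sqrt(16*3^(1/3)/(9 + sqrt(12207)*I)^(1/3) + (9 + sqrt(12207)*I)^(1/3)) + (9 + sqrt(12207)*I)^(1/3)/6))/2) + C4*cos(3^(1/6)*a*sqrt(8*3^(1/3)/(3*(9 + sqrt(12207)*I)^(1/3)) + sqrt(2)/sqrt(16*3^(1/3)/(9 + sqrt(12207)*I)^(1/3) + (9 + sqrt(12207)*I)^(1/3)) + (9 + sqrt(12207)*I)^(1/3)/6)/2))*exp(sqrt(2)*3^(2/3)*a*sqrt(16*3^(1/3)/(9 + sqrt(12207)*I)^(1/3) + (9 + sqrt(12207)*I)^(1/3))/12)


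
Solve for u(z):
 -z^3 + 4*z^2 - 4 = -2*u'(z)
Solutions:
 u(z) = C1 + z^4/8 - 2*z^3/3 + 2*z


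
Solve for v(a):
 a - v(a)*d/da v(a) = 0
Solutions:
 v(a) = -sqrt(C1 + a^2)
 v(a) = sqrt(C1 + a^2)


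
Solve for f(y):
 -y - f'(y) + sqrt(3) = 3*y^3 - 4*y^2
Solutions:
 f(y) = C1 - 3*y^4/4 + 4*y^3/3 - y^2/2 + sqrt(3)*y


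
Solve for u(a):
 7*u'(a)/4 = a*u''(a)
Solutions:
 u(a) = C1 + C2*a^(11/4)


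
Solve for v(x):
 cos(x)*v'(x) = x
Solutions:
 v(x) = C1 + Integral(x/cos(x), x)


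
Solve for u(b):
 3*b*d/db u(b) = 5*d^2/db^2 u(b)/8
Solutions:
 u(b) = C1 + C2*erfi(2*sqrt(15)*b/5)


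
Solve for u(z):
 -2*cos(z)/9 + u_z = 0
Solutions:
 u(z) = C1 + 2*sin(z)/9


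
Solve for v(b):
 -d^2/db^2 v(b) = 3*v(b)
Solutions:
 v(b) = C1*sin(sqrt(3)*b) + C2*cos(sqrt(3)*b)


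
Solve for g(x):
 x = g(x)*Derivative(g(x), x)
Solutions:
 g(x) = -sqrt(C1 + x^2)
 g(x) = sqrt(C1 + x^2)


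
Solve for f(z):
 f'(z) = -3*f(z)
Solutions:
 f(z) = C1*exp(-3*z)


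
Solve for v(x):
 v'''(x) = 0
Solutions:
 v(x) = C1 + C2*x + C3*x^2


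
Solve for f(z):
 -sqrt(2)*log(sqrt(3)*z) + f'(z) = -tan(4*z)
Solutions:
 f(z) = C1 + sqrt(2)*z*(log(z) - 1) + sqrt(2)*z*log(3)/2 + log(cos(4*z))/4


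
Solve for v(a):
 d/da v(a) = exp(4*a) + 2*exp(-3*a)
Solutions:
 v(a) = C1 + exp(4*a)/4 - 2*exp(-3*a)/3


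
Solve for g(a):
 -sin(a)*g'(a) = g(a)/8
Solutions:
 g(a) = C1*(cos(a) + 1)^(1/16)/(cos(a) - 1)^(1/16)


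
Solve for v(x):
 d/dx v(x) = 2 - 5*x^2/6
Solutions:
 v(x) = C1 - 5*x^3/18 + 2*x


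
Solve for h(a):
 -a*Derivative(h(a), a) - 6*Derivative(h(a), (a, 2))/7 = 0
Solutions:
 h(a) = C1 + C2*erf(sqrt(21)*a/6)


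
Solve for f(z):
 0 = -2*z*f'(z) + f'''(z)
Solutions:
 f(z) = C1 + Integral(C2*airyai(2^(1/3)*z) + C3*airybi(2^(1/3)*z), z)


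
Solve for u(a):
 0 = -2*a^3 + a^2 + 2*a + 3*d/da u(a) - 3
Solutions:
 u(a) = C1 + a^4/6 - a^3/9 - a^2/3 + a


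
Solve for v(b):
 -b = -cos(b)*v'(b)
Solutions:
 v(b) = C1 + Integral(b/cos(b), b)


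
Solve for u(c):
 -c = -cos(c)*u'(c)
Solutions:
 u(c) = C1 + Integral(c/cos(c), c)


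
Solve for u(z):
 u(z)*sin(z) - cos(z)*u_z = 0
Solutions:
 u(z) = C1/cos(z)


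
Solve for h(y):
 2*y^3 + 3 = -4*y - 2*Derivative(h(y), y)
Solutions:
 h(y) = C1 - y^4/4 - y^2 - 3*y/2


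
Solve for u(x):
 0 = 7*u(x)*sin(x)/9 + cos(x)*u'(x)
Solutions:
 u(x) = C1*cos(x)^(7/9)


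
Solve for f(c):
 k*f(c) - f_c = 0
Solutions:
 f(c) = C1*exp(c*k)


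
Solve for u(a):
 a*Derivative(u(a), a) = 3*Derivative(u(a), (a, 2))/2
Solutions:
 u(a) = C1 + C2*erfi(sqrt(3)*a/3)


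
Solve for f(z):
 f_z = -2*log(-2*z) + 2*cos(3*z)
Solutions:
 f(z) = C1 - 2*z*log(-z) - 2*z*log(2) + 2*z + 2*sin(3*z)/3


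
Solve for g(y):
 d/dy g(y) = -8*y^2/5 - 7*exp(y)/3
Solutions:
 g(y) = C1 - 8*y^3/15 - 7*exp(y)/3


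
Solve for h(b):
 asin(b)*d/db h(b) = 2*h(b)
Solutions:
 h(b) = C1*exp(2*Integral(1/asin(b), b))


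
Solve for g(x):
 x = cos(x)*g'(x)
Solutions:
 g(x) = C1 + Integral(x/cos(x), x)


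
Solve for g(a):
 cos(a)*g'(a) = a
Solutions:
 g(a) = C1 + Integral(a/cos(a), a)


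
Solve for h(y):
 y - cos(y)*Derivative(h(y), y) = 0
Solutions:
 h(y) = C1 + Integral(y/cos(y), y)


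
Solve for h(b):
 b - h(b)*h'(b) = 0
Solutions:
 h(b) = -sqrt(C1 + b^2)
 h(b) = sqrt(C1 + b^2)


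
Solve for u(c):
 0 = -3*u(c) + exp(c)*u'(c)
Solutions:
 u(c) = C1*exp(-3*exp(-c))


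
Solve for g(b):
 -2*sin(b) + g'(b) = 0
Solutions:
 g(b) = C1 - 2*cos(b)


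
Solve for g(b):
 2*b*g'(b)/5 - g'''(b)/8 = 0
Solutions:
 g(b) = C1 + Integral(C2*airyai(2*2^(1/3)*5^(2/3)*b/5) + C3*airybi(2*2^(1/3)*5^(2/3)*b/5), b)


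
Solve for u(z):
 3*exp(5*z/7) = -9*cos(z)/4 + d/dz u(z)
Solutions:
 u(z) = C1 + 21*exp(5*z/7)/5 + 9*sin(z)/4


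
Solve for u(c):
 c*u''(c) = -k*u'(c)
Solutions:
 u(c) = C1 + c^(1 - re(k))*(C2*sin(log(c)*Abs(im(k))) + C3*cos(log(c)*im(k)))


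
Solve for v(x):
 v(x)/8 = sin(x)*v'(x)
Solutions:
 v(x) = C1*(cos(x) - 1)^(1/16)/(cos(x) + 1)^(1/16)


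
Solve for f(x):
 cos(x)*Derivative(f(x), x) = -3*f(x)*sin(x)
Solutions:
 f(x) = C1*cos(x)^3


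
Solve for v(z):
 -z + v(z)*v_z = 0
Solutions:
 v(z) = -sqrt(C1 + z^2)
 v(z) = sqrt(C1 + z^2)


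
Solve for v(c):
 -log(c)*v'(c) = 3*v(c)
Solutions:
 v(c) = C1*exp(-3*li(c))


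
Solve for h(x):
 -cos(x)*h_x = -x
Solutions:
 h(x) = C1 + Integral(x/cos(x), x)


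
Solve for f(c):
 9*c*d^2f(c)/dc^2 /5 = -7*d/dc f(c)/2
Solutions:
 f(c) = C1 + C2/c^(17/18)


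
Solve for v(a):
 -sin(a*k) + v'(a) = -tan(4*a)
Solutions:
 v(a) = C1 + Piecewise((-cos(a*k)/k, Ne(k, 0)), (0, True)) + log(cos(4*a))/4


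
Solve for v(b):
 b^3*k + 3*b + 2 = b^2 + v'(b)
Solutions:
 v(b) = C1 + b^4*k/4 - b^3/3 + 3*b^2/2 + 2*b


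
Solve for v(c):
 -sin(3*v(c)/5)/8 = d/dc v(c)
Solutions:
 c/8 + 5*log(cos(3*v(c)/5) - 1)/6 - 5*log(cos(3*v(c)/5) + 1)/6 = C1


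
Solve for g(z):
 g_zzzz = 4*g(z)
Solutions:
 g(z) = C1*exp(-sqrt(2)*z) + C2*exp(sqrt(2)*z) + C3*sin(sqrt(2)*z) + C4*cos(sqrt(2)*z)


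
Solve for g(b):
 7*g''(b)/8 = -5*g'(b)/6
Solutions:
 g(b) = C1 + C2*exp(-20*b/21)


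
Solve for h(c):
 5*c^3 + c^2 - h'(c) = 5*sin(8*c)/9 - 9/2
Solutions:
 h(c) = C1 + 5*c^4/4 + c^3/3 + 9*c/2 + 5*cos(8*c)/72


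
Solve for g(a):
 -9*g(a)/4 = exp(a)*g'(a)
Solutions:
 g(a) = C1*exp(9*exp(-a)/4)


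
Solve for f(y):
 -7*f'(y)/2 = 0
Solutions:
 f(y) = C1


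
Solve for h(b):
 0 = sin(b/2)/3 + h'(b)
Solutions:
 h(b) = C1 + 2*cos(b/2)/3


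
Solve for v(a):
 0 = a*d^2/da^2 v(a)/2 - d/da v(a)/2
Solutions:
 v(a) = C1 + C2*a^2


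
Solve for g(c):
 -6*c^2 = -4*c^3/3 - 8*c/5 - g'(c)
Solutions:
 g(c) = C1 - c^4/3 + 2*c^3 - 4*c^2/5


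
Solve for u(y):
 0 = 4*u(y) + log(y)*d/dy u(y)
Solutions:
 u(y) = C1*exp(-4*li(y))


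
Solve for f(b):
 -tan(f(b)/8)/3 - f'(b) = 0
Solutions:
 f(b) = -8*asin(C1*exp(-b/24)) + 8*pi
 f(b) = 8*asin(C1*exp(-b/24))


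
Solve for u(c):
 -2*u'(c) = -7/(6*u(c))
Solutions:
 u(c) = -sqrt(C1 + 42*c)/6
 u(c) = sqrt(C1 + 42*c)/6


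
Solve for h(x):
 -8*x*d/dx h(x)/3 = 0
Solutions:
 h(x) = C1


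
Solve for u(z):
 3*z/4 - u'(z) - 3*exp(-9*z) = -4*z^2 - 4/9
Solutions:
 u(z) = C1 + 4*z^3/3 + 3*z^2/8 + 4*z/9 + exp(-9*z)/3


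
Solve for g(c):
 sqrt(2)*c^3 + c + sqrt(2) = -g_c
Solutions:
 g(c) = C1 - sqrt(2)*c^4/4 - c^2/2 - sqrt(2)*c


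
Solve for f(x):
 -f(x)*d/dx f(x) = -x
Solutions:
 f(x) = -sqrt(C1 + x^2)
 f(x) = sqrt(C1 + x^2)


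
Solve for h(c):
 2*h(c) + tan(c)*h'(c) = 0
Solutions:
 h(c) = C1/sin(c)^2


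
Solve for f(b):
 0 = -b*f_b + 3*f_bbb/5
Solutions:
 f(b) = C1 + Integral(C2*airyai(3^(2/3)*5^(1/3)*b/3) + C3*airybi(3^(2/3)*5^(1/3)*b/3), b)


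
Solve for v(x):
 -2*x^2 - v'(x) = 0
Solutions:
 v(x) = C1 - 2*x^3/3


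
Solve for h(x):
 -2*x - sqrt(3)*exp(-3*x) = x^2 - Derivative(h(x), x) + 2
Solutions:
 h(x) = C1 + x^3/3 + x^2 + 2*x - sqrt(3)*exp(-3*x)/3


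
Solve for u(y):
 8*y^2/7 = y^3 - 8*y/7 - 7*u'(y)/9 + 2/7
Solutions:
 u(y) = C1 + 9*y^4/28 - 24*y^3/49 - 36*y^2/49 + 18*y/49


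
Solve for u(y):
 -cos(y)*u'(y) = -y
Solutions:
 u(y) = C1 + Integral(y/cos(y), y)


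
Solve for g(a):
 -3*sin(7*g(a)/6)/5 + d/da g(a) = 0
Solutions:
 -3*a/5 + 3*log(cos(7*g(a)/6) - 1)/7 - 3*log(cos(7*g(a)/6) + 1)/7 = C1


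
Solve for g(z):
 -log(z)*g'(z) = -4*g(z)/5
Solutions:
 g(z) = C1*exp(4*li(z)/5)


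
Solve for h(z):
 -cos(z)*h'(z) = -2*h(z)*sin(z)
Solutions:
 h(z) = C1/cos(z)^2


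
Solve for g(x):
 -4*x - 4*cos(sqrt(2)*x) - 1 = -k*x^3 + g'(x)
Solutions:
 g(x) = C1 + k*x^4/4 - 2*x^2 - x - 2*sqrt(2)*sin(sqrt(2)*x)


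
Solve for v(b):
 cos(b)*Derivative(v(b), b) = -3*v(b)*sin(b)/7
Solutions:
 v(b) = C1*cos(b)^(3/7)


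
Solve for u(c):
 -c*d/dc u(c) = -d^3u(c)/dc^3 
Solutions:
 u(c) = C1 + Integral(C2*airyai(c) + C3*airybi(c), c)


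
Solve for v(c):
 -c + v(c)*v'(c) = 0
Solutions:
 v(c) = -sqrt(C1 + c^2)
 v(c) = sqrt(C1 + c^2)


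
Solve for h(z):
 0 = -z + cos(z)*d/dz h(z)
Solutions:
 h(z) = C1 + Integral(z/cos(z), z)


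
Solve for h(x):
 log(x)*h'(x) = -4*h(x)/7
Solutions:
 h(x) = C1*exp(-4*li(x)/7)


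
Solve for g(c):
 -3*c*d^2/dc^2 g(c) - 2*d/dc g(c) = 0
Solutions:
 g(c) = C1 + C2*c^(1/3)


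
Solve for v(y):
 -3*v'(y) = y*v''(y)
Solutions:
 v(y) = C1 + C2/y^2


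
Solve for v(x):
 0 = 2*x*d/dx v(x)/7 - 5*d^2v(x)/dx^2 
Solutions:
 v(x) = C1 + C2*erfi(sqrt(35)*x/35)


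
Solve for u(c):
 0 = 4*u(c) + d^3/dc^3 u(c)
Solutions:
 u(c) = C3*exp(-2^(2/3)*c) + (C1*sin(2^(2/3)*sqrt(3)*c/2) + C2*cos(2^(2/3)*sqrt(3)*c/2))*exp(2^(2/3)*c/2)


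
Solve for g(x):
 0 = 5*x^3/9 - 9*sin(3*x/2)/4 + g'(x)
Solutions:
 g(x) = C1 - 5*x^4/36 - 3*cos(3*x/2)/2


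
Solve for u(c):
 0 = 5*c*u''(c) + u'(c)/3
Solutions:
 u(c) = C1 + C2*c^(14/15)


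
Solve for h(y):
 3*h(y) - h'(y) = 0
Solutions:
 h(y) = C1*exp(3*y)


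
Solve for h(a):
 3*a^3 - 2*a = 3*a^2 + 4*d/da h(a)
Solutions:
 h(a) = C1 + 3*a^4/16 - a^3/4 - a^2/4


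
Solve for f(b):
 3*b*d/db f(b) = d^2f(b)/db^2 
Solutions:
 f(b) = C1 + C2*erfi(sqrt(6)*b/2)


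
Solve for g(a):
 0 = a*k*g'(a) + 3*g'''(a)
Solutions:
 g(a) = C1 + Integral(C2*airyai(3^(2/3)*a*(-k)^(1/3)/3) + C3*airybi(3^(2/3)*a*(-k)^(1/3)/3), a)


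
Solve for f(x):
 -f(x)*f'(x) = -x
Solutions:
 f(x) = -sqrt(C1 + x^2)
 f(x) = sqrt(C1 + x^2)


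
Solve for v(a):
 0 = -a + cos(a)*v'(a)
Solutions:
 v(a) = C1 + Integral(a/cos(a), a)


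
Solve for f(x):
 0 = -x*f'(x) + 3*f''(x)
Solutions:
 f(x) = C1 + C2*erfi(sqrt(6)*x/6)


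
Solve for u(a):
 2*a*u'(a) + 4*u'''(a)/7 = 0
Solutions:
 u(a) = C1 + Integral(C2*airyai(-2^(2/3)*7^(1/3)*a/2) + C3*airybi(-2^(2/3)*7^(1/3)*a/2), a)


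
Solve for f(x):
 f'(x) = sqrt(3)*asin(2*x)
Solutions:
 f(x) = C1 + sqrt(3)*(x*asin(2*x) + sqrt(1 - 4*x^2)/2)


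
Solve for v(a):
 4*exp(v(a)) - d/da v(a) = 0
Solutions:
 v(a) = log(-1/(C1 + 4*a))


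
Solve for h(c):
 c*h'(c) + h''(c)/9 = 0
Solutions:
 h(c) = C1 + C2*erf(3*sqrt(2)*c/2)


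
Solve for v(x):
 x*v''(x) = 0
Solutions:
 v(x) = C1 + C2*x


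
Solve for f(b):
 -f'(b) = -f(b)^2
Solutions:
 f(b) = -1/(C1 + b)


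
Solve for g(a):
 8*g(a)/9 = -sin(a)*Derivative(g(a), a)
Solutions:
 g(a) = C1*(cos(a) + 1)^(4/9)/(cos(a) - 1)^(4/9)


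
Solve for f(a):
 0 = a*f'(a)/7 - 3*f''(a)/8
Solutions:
 f(a) = C1 + C2*erfi(2*sqrt(21)*a/21)


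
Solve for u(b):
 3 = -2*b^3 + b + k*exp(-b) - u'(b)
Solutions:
 u(b) = C1 - b^4/2 + b^2/2 - 3*b - k*exp(-b)


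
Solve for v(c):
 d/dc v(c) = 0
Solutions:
 v(c) = C1


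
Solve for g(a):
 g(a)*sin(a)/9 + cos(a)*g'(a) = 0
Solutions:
 g(a) = C1*cos(a)^(1/9)


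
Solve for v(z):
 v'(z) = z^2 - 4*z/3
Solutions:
 v(z) = C1 + z^3/3 - 2*z^2/3


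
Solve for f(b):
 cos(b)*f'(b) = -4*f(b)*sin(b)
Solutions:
 f(b) = C1*cos(b)^4


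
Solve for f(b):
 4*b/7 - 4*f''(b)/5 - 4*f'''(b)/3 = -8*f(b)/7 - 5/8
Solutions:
 f(b) = C1*exp(-b*(7*7^(1/3)/(95*sqrt(15) + 368)^(1/3) + 14 + 7^(2/3)*(95*sqrt(15) + 368)^(1/3))/70)*sin(sqrt(3)*7^(1/3)*b*(-7^(1/3)*(95*sqrt(15) + 368)^(1/3) + 7/(95*sqrt(15) + 368)^(1/3))/70) + C2*exp(-b*(7*7^(1/3)/(95*sqrt(15) + 368)^(1/3) + 14 + 7^(2/3)*(95*sqrt(15) + 368)^(1/3))/70)*cos(sqrt(3)*7^(1/3)*b*(-7^(1/3)*(95*sqrt(15) + 368)^(1/3) + 7/(95*sqrt(15) + 368)^(1/3))/70) + C3*exp(b*(-7 + 7*7^(1/3)/(95*sqrt(15) + 368)^(1/3) + 7^(2/3)*(95*sqrt(15) + 368)^(1/3))/35) - b/2 - 35/64


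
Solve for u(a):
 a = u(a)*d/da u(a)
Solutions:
 u(a) = -sqrt(C1 + a^2)
 u(a) = sqrt(C1 + a^2)


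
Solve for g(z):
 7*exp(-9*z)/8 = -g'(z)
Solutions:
 g(z) = C1 + 7*exp(-9*z)/72


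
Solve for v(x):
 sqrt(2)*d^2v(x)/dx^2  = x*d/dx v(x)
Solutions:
 v(x) = C1 + C2*erfi(2^(1/4)*x/2)


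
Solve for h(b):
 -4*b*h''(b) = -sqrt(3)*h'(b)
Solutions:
 h(b) = C1 + C2*b^(sqrt(3)/4 + 1)


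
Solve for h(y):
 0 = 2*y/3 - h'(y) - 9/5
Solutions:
 h(y) = C1 + y^2/3 - 9*y/5


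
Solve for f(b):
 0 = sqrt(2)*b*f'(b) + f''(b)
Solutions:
 f(b) = C1 + C2*erf(2^(3/4)*b/2)


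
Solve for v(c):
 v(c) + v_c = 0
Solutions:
 v(c) = C1*exp(-c)


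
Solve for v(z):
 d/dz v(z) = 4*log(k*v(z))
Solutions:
 li(k*v(z))/k = C1 + 4*z


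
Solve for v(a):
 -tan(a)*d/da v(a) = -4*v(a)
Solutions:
 v(a) = C1*sin(a)^4


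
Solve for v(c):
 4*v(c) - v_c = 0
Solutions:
 v(c) = C1*exp(4*c)


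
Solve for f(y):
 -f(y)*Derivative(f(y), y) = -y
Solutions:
 f(y) = -sqrt(C1 + y^2)
 f(y) = sqrt(C1 + y^2)


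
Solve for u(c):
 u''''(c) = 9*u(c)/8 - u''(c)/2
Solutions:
 u(c) = C1*exp(-c*sqrt(-1 + sqrt(19))/2) + C2*exp(c*sqrt(-1 + sqrt(19))/2) + C3*sin(c*sqrt(1 + sqrt(19))/2) + C4*cos(c*sqrt(1 + sqrt(19))/2)


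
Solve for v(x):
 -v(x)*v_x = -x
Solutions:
 v(x) = -sqrt(C1 + x^2)
 v(x) = sqrt(C1 + x^2)


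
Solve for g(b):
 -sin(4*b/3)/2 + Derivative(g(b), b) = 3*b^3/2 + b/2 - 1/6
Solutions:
 g(b) = C1 + 3*b^4/8 + b^2/4 - b/6 - 3*cos(4*b/3)/8


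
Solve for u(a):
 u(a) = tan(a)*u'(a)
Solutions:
 u(a) = C1*sin(a)


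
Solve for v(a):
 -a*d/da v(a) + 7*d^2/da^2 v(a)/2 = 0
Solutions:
 v(a) = C1 + C2*erfi(sqrt(7)*a/7)


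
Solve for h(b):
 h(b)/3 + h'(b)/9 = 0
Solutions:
 h(b) = C1*exp(-3*b)


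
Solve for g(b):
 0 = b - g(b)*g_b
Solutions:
 g(b) = -sqrt(C1 + b^2)
 g(b) = sqrt(C1 + b^2)


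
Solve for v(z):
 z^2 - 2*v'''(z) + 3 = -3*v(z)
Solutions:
 v(z) = C3*exp(2^(2/3)*3^(1/3)*z/2) - z^2/3 + (C1*sin(2^(2/3)*3^(5/6)*z/4) + C2*cos(2^(2/3)*3^(5/6)*z/4))*exp(-2^(2/3)*3^(1/3)*z/4) - 1


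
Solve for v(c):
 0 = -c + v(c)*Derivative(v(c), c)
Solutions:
 v(c) = -sqrt(C1 + c^2)
 v(c) = sqrt(C1 + c^2)


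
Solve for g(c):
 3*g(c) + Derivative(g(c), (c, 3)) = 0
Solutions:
 g(c) = C3*exp(-3^(1/3)*c) + (C1*sin(3^(5/6)*c/2) + C2*cos(3^(5/6)*c/2))*exp(3^(1/3)*c/2)


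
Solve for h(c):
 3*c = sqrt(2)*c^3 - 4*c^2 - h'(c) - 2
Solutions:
 h(c) = C1 + sqrt(2)*c^4/4 - 4*c^3/3 - 3*c^2/2 - 2*c


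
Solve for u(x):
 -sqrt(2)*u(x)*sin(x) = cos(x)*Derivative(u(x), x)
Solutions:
 u(x) = C1*cos(x)^(sqrt(2))


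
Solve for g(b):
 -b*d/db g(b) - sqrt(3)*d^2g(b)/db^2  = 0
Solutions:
 g(b) = C1 + C2*erf(sqrt(2)*3^(3/4)*b/6)


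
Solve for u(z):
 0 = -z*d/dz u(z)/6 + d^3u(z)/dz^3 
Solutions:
 u(z) = C1 + Integral(C2*airyai(6^(2/3)*z/6) + C3*airybi(6^(2/3)*z/6), z)


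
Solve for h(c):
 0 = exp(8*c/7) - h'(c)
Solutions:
 h(c) = C1 + 7*exp(8*c/7)/8


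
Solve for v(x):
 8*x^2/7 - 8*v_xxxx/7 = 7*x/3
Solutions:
 v(x) = C1 + C2*x + C3*x^2 + C4*x^3 + x^6/360 - 49*x^5/2880


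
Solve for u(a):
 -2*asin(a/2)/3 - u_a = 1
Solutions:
 u(a) = C1 - 2*a*asin(a/2)/3 - a - 2*sqrt(4 - a^2)/3


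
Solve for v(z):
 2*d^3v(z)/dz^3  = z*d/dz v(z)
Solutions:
 v(z) = C1 + Integral(C2*airyai(2^(2/3)*z/2) + C3*airybi(2^(2/3)*z/2), z)


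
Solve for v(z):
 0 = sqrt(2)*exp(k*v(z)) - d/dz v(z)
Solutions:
 v(z) = Piecewise((log(-1/(C1*k + sqrt(2)*k*z))/k, Ne(k, 0)), (nan, True))
 v(z) = Piecewise((C1 + sqrt(2)*z, Eq(k, 0)), (nan, True))


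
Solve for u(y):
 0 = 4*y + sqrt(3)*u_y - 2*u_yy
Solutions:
 u(y) = C1 + C2*exp(sqrt(3)*y/2) - 2*sqrt(3)*y^2/3 - 8*y/3


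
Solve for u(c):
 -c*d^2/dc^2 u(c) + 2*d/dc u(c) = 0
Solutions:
 u(c) = C1 + C2*c^3


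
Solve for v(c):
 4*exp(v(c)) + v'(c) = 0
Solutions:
 v(c) = log(1/(C1 + 4*c))


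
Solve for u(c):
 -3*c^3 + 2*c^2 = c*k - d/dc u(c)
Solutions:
 u(c) = C1 + 3*c^4/4 - 2*c^3/3 + c^2*k/2


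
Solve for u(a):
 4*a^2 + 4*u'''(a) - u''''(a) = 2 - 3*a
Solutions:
 u(a) = C1 + C2*a + C3*a^2 + C4*exp(4*a) - a^5/60 - 5*a^4/96 + a^3/32


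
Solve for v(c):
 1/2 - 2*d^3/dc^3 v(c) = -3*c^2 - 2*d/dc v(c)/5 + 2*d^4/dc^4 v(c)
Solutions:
 v(c) = C1 + C2*exp(-c*(10*10^(1/3)/(3*sqrt(21) + 17)^(1/3) + 10^(2/3)*(3*sqrt(21) + 17)^(1/3) + 20)/60)*sin(10^(1/3)*sqrt(3)*c*(-10^(1/3)*(3*sqrt(21) + 17)^(1/3) + 10/(3*sqrt(21) + 17)^(1/3))/60) + C3*exp(-c*(10*10^(1/3)/(3*sqrt(21) + 17)^(1/3) + 10^(2/3)*(3*sqrt(21) + 17)^(1/3) + 20)/60)*cos(10^(1/3)*sqrt(3)*c*(-10^(1/3)*(3*sqrt(21) + 17)^(1/3) + 10/(3*sqrt(21) + 17)^(1/3))/60) + C4*exp(c*(-10 + 10*10^(1/3)/(3*sqrt(21) + 17)^(1/3) + 10^(2/3)*(3*sqrt(21) + 17)^(1/3))/30) - 5*c^3/2 - 305*c/4


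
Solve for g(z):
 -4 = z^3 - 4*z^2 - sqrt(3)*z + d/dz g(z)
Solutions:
 g(z) = C1 - z^4/4 + 4*z^3/3 + sqrt(3)*z^2/2 - 4*z


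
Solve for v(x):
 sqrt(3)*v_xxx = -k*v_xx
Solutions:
 v(x) = C1 + C2*x + C3*exp(-sqrt(3)*k*x/3)


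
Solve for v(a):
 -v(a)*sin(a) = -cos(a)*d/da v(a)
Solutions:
 v(a) = C1/cos(a)


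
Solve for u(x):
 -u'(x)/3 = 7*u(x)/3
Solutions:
 u(x) = C1*exp(-7*x)


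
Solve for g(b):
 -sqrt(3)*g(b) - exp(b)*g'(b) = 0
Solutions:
 g(b) = C1*exp(sqrt(3)*exp(-b))


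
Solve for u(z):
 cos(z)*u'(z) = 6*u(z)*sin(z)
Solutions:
 u(z) = C1/cos(z)^6


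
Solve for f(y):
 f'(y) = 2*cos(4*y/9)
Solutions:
 f(y) = C1 + 9*sin(4*y/9)/2


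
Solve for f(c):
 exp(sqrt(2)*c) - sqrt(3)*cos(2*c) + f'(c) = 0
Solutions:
 f(c) = C1 - sqrt(2)*exp(sqrt(2)*c)/2 + sqrt(3)*sin(2*c)/2


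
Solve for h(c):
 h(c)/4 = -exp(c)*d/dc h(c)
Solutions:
 h(c) = C1*exp(exp(-c)/4)


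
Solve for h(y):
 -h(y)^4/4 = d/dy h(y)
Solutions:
 h(y) = 2^(2/3)*(1/(C1 + 3*y))^(1/3)
 h(y) = (-6^(2/3) - 3*2^(2/3)*3^(1/6)*I)*(1/(C1 + y))^(1/3)/6
 h(y) = (-6^(2/3) + 3*2^(2/3)*3^(1/6)*I)*(1/(C1 + y))^(1/3)/6


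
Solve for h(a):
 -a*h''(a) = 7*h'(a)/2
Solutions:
 h(a) = C1 + C2/a^(5/2)


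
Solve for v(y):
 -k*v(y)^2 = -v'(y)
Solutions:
 v(y) = -1/(C1 + k*y)


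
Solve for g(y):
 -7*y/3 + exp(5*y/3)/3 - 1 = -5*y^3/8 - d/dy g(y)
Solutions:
 g(y) = C1 - 5*y^4/32 + 7*y^2/6 + y - exp(5*y/3)/5


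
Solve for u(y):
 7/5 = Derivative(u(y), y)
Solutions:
 u(y) = C1 + 7*y/5


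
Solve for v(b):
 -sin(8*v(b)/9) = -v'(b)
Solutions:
 -b + 9*log(cos(8*v(b)/9) - 1)/16 - 9*log(cos(8*v(b)/9) + 1)/16 = C1


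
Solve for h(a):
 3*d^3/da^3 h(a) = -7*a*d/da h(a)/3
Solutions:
 h(a) = C1 + Integral(C2*airyai(-21^(1/3)*a/3) + C3*airybi(-21^(1/3)*a/3), a)


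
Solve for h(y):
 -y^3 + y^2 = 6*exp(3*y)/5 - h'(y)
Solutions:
 h(y) = C1 + y^4/4 - y^3/3 + 2*exp(3*y)/5


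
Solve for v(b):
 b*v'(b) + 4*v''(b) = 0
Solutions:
 v(b) = C1 + C2*erf(sqrt(2)*b/4)


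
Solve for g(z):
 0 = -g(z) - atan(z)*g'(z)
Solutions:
 g(z) = C1*exp(-Integral(1/atan(z), z))


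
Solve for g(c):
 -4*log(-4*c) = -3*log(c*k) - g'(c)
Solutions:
 g(c) = C1 + c*(-3*log(-k) - 1 + 8*log(2)) + c*log(-c)


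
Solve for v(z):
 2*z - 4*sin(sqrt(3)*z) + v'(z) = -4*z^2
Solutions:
 v(z) = C1 - 4*z^3/3 - z^2 - 4*sqrt(3)*cos(sqrt(3)*z)/3


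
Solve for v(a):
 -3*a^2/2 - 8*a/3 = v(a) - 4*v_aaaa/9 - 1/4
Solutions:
 v(a) = C1*exp(-sqrt(6)*a/2) + C2*exp(sqrt(6)*a/2) + C3*sin(sqrt(6)*a/2) + C4*cos(sqrt(6)*a/2) - 3*a^2/2 - 8*a/3 + 1/4


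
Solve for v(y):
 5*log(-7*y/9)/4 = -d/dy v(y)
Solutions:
 v(y) = C1 - 5*y*log(-y)/4 + 5*y*(-log(7) + 1 + 2*log(3))/4


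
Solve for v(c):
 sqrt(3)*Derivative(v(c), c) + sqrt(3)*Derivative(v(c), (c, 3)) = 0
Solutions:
 v(c) = C1 + C2*sin(c) + C3*cos(c)


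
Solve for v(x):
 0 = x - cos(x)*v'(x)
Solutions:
 v(x) = C1 + Integral(x/cos(x), x)


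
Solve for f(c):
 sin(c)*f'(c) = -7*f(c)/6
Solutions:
 f(c) = C1*(cos(c) + 1)^(7/12)/(cos(c) - 1)^(7/12)


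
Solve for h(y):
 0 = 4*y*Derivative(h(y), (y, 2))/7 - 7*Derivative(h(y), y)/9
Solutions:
 h(y) = C1 + C2*y^(85/36)


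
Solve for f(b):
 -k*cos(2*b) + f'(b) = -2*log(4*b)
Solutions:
 f(b) = C1 - 2*b*log(b) - 4*b*log(2) + 2*b + k*sin(2*b)/2


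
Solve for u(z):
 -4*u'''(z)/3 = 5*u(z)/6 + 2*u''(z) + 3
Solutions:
 u(z) = C1*exp(z*(-4 + 2*2^(1/3)/(3*sqrt(5) + 7)^(1/3) + 2^(2/3)*(3*sqrt(5) + 7)^(1/3))/8)*sin(2^(1/3)*sqrt(3)*z*(-2^(1/3)*(3*sqrt(5) + 7)^(1/3) + 2/(3*sqrt(5) + 7)^(1/3))/8) + C2*exp(z*(-4 + 2*2^(1/3)/(3*sqrt(5) + 7)^(1/3) + 2^(2/3)*(3*sqrt(5) + 7)^(1/3))/8)*cos(2^(1/3)*sqrt(3)*z*(-2^(1/3)*(3*sqrt(5) + 7)^(1/3) + 2/(3*sqrt(5) + 7)^(1/3))/8) + C3*exp(-z*(2*2^(1/3)/(3*sqrt(5) + 7)^(1/3) + 2 + 2^(2/3)*(3*sqrt(5) + 7)^(1/3))/4) - 18/5


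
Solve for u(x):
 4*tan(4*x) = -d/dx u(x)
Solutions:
 u(x) = C1 + log(cos(4*x))


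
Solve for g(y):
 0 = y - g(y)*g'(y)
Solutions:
 g(y) = -sqrt(C1 + y^2)
 g(y) = sqrt(C1 + y^2)


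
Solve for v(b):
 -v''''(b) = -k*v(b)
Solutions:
 v(b) = C1*exp(-b*k^(1/4)) + C2*exp(b*k^(1/4)) + C3*exp(-I*b*k^(1/4)) + C4*exp(I*b*k^(1/4))


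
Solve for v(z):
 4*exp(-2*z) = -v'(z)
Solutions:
 v(z) = C1 + 2*exp(-2*z)


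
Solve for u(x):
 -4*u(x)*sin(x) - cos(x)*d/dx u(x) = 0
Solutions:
 u(x) = C1*cos(x)^4


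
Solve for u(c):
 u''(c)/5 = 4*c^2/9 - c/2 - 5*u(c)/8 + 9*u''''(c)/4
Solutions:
 u(c) = C1*exp(-sqrt(10)*c*sqrt(4 + sqrt(2266))/30) + C2*exp(sqrt(10)*c*sqrt(4 + sqrt(2266))/30) + C3*sin(sqrt(10)*c*sqrt(-4 + sqrt(2266))/30) + C4*cos(sqrt(10)*c*sqrt(-4 + sqrt(2266))/30) + 32*c^2/45 - 4*c/5 - 512/1125


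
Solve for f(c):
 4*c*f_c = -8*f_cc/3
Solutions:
 f(c) = C1 + C2*erf(sqrt(3)*c/2)


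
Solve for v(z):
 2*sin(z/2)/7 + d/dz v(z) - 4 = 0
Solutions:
 v(z) = C1 + 4*z + 4*cos(z/2)/7


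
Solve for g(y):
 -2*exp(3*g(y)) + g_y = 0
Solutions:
 g(y) = log(-1/(C1 + 6*y))/3
 g(y) = log((-1/(C1 + 2*y))^(1/3)*(-3^(2/3) - 3*3^(1/6)*I)/6)
 g(y) = log((-1/(C1 + 2*y))^(1/3)*(-3^(2/3) + 3*3^(1/6)*I)/6)


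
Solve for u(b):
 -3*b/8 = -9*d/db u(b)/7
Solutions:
 u(b) = C1 + 7*b^2/48


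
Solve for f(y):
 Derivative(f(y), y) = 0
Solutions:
 f(y) = C1


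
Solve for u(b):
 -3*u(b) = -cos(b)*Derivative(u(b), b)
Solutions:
 u(b) = C1*(sin(b) + 1)^(3/2)/(sin(b) - 1)^(3/2)


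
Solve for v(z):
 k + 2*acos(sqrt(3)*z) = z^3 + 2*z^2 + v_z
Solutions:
 v(z) = C1 + k*z - z^4/4 - 2*z^3/3 + 2*z*acos(sqrt(3)*z) - 2*sqrt(3)*sqrt(1 - 3*z^2)/3


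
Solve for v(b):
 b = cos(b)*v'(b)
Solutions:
 v(b) = C1 + Integral(b/cos(b), b)


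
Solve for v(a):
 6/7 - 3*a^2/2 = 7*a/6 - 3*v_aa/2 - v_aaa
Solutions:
 v(a) = C1 + C2*a + C3*exp(-3*a/2) + a^4/12 - 5*a^3/54 - 19*a^2/189


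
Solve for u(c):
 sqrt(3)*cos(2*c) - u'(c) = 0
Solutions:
 u(c) = C1 + sqrt(3)*sin(2*c)/2


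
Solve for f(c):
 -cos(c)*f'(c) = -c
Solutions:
 f(c) = C1 + Integral(c/cos(c), c)


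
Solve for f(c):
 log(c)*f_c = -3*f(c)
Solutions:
 f(c) = C1*exp(-3*li(c))


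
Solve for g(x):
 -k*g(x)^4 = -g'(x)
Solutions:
 g(x) = (-1/(C1 + 3*k*x))^(1/3)
 g(x) = (-1/(C1 + k*x))^(1/3)*(-3^(2/3) - 3*3^(1/6)*I)/6
 g(x) = (-1/(C1 + k*x))^(1/3)*(-3^(2/3) + 3*3^(1/6)*I)/6


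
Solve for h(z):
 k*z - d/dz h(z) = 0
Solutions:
 h(z) = C1 + k*z^2/2


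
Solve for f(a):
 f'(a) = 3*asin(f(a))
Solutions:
 Integral(1/asin(_y), (_y, f(a))) = C1 + 3*a


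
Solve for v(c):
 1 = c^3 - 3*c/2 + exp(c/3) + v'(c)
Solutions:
 v(c) = C1 - c^4/4 + 3*c^2/4 + c - 3*exp(c/3)


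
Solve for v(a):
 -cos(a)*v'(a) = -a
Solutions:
 v(a) = C1 + Integral(a/cos(a), a)


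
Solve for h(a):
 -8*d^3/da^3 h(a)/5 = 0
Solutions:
 h(a) = C1 + C2*a + C3*a^2


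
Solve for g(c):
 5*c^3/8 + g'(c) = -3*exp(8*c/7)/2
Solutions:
 g(c) = C1 - 5*c^4/32 - 21*exp(8*c/7)/16


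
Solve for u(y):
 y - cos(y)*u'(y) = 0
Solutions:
 u(y) = C1 + Integral(y/cos(y), y)


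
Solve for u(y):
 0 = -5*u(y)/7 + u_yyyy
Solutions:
 u(y) = C1*exp(-5^(1/4)*7^(3/4)*y/7) + C2*exp(5^(1/4)*7^(3/4)*y/7) + C3*sin(5^(1/4)*7^(3/4)*y/7) + C4*cos(5^(1/4)*7^(3/4)*y/7)


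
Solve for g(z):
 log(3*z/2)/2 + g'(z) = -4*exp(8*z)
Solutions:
 g(z) = C1 - z*log(z)/2 + z*(-log(3) + 1/2 + log(6)/2) - exp(8*z)/2


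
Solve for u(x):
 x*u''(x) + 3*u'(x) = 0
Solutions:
 u(x) = C1 + C2/x^2


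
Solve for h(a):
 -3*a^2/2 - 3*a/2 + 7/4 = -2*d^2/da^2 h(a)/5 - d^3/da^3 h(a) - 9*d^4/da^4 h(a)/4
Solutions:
 h(a) = C1 + C2*a + 5*a^4/16 - 5*a^3/2 - 145*a^2/32 + (C3*sin(2*sqrt(65)*a/45) + C4*cos(2*sqrt(65)*a/45))*exp(-2*a/9)


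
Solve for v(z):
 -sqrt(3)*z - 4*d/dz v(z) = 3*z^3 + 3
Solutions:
 v(z) = C1 - 3*z^4/16 - sqrt(3)*z^2/8 - 3*z/4


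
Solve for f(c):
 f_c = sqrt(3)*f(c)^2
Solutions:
 f(c) = -1/(C1 + sqrt(3)*c)


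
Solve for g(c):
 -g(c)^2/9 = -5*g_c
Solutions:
 g(c) = -45/(C1 + c)


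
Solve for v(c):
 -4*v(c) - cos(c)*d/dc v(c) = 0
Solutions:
 v(c) = C1*(sin(c)^2 - 2*sin(c) + 1)/(sin(c)^2 + 2*sin(c) + 1)


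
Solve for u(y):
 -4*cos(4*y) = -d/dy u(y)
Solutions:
 u(y) = C1 + sin(4*y)


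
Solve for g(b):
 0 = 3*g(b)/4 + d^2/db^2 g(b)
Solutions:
 g(b) = C1*sin(sqrt(3)*b/2) + C2*cos(sqrt(3)*b/2)


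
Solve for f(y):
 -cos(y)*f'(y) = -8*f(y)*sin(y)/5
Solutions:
 f(y) = C1/cos(y)^(8/5)


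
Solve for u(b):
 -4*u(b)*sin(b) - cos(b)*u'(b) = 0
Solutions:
 u(b) = C1*cos(b)^4


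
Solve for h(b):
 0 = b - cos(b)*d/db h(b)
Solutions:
 h(b) = C1 + Integral(b/cos(b), b)


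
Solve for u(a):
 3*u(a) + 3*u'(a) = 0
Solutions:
 u(a) = C1*exp(-a)


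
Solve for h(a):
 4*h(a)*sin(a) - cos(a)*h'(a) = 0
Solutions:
 h(a) = C1/cos(a)^4


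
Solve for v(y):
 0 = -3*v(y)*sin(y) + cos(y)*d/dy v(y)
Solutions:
 v(y) = C1/cos(y)^3


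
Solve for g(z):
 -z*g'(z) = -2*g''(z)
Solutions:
 g(z) = C1 + C2*erfi(z/2)


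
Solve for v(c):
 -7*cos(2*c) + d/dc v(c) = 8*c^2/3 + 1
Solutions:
 v(c) = C1 + 8*c^3/9 + c + 7*sin(2*c)/2


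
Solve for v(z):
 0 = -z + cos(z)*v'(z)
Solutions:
 v(z) = C1 + Integral(z/cos(z), z)


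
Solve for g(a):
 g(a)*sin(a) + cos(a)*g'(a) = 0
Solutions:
 g(a) = C1*cos(a)
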